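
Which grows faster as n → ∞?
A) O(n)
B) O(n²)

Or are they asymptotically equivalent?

O(n) vs O(n²): Higher order terms dominate.

Answer: B) O(n²) grows faster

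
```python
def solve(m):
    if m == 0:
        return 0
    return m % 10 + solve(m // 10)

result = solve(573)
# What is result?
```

Sum of digits of 573: 3 + 7 + 5 = 15

Answer: 15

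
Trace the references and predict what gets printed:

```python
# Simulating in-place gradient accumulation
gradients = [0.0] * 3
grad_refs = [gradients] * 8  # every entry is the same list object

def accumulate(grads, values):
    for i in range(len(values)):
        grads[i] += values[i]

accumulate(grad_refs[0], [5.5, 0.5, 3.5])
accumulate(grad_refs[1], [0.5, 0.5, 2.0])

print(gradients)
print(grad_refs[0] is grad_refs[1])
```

Key concept: gradient accumulation aliasing.
Step by step:
`gradients = [0.0] * 3` → gradients = [0.0, 0.0, 0.0]
`grad_refs = [gradients] * 8` → grad_refs = [[0.0, 0.0, 0.0], [0.0, 0.0, 0.0], [0.0, 0.0, 0.0], [0.0, 0.0, 0.0], [0.0, 0.0, 0.0], [0.0, 0.0, 0.0], [0.0, 0.0, 0.0], [0.0, 0.0, 0.0]]
`accumulate(grad_refs[0], [5.5, 0.5, 3.5])` → gradients = [5.5, 0.5, 3.5]; grad_refs = [[5.5, 0.5, 3.5], [5.5, 0.5, 3.5], [5.5, 0.5, 3.5], [5.5, 0.5, 3.5], [5.5, 0.5, 3.5], [5.5, 0.5, 3.5], [5.5, 0.5, 3.5], [5.5, 0.5, 3.5]]
`accumulate(grad_refs[1], [0.5, 0.5, 2.0])` → gradients = [6.0, 1.0, 5.5]; grad_refs = [[6.0, 1.0, 5.5], [6.0, 1.0, 5.5], [6.0, 1.0, 5.5], [6.0, 1.0, 5.5], [6.0, 1.0, 5.5], [6.0, 1.0, 5.5], [6.0, 1.0, 5.5], [6.0, 1.0, 5.5]]
`print(gradients)` → prints [6.0, 1.0, 5.5]
`print(grad_refs[0] is grad_refs[1])` → prints True

Answer:
[6.0, 1.0, 5.5]
True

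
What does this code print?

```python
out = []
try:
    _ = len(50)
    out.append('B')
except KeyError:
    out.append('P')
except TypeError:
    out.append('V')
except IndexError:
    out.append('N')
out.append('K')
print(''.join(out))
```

Execution trace: 'V' (except TypeError) → 'K' (after the try/except). Output: VK

Answer: VK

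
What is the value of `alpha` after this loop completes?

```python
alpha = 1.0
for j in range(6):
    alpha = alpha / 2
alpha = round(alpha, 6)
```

Halving LR 6 times: 1 / 2^6
`alpha` takes the values: 1.0 → 0.5 → 0.25 → 0.125 → 0.0625 → 0.03125 → 0.015625

Answer: 0.015625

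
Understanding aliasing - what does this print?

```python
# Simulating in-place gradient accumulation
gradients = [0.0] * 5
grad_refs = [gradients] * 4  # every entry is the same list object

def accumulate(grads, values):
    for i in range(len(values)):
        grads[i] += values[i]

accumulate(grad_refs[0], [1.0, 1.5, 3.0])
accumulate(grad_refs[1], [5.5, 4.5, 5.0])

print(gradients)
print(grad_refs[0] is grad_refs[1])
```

Key concept: gradient accumulation aliasing.
Step by step:
`gradients = [0.0] * 5` → gradients = [0.0, 0.0, 0.0, 0.0, 0.0]
`grad_refs = [gradients] * 4` → grad_refs = [[0.0, 0.0, 0.0, 0.0, 0.0], [0.0, 0.0, 0.0, 0.0, 0.0], [0.0, 0.0, 0.0, 0.0, 0.0], [0.0, 0.0, 0.0, 0.0, 0.0]]
`accumulate(grad_refs[0], [1.0, 1.5, 3.0])` → gradients = [1.0, 1.5, 3.0, 0.0, 0.0]; grad_refs = [[1.0, 1.5, 3.0, 0.0, 0.0], [1.0, 1.5, 3.0, 0.0, 0.0], [1.0, 1.5, 3.0, 0.0, 0.0], [1.0, 1.5, 3.0, 0.0, 0.0]]
`accumulate(grad_refs[1], [5.5, 4.5, 5.0])` → gradients = [6.5, 6.0, 8.0, 0.0, 0.0]; grad_refs = [[6.5, 6.0, 8.0, 0.0, 0.0], [6.5, 6.0, 8.0, 0.0, 0.0], [6.5, 6.0, 8.0, 0.0, 0.0], [6.5, 6.0, 8.0, 0.0, 0.0]]
`print(gradients)` → prints [6.5, 6.0, 8.0, 0.0, 0.0]
`print(grad_refs[0] is grad_refs[1])` → prints True

Answer:
[6.5, 6.0, 8.0, 0.0, 0.0]
True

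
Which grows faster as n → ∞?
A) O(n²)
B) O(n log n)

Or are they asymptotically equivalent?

O(n²) vs O(n log n): Higher order terms dominate.

Answer: A) O(n²) grows faster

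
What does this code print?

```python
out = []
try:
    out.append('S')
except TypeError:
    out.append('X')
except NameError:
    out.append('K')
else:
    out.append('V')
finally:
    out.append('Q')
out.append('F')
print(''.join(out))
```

Execution trace: 'S' (try body, no exception) → 'V' (else) → 'Q' (finally) → 'F' (after the try/except). Output: SVQF

Answer: SVQF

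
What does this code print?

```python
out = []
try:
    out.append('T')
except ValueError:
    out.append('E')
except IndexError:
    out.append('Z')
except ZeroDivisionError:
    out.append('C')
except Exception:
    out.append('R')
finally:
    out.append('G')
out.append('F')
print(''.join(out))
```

Execution trace: 'T' (try body, no exception) → 'G' (finally) → 'F' (after the try/except). Output: TGF

Answer: TGF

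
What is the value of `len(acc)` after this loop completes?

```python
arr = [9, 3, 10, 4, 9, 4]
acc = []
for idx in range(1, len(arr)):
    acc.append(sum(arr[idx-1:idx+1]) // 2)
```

Number of 2-element averages
`acc` takes the values: [] → [6] → [6, 6] → [6, 6, 7] → [6, 6, 7, 6] → [6, 6, 7, 6, 6]
So `len(acc)` = 5

Answer: 5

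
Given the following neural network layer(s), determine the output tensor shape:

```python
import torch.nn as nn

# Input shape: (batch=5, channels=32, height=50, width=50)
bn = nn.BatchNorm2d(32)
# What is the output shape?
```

Input: (5, 32, 50, 50) -> Output: (5, 32, 50, 50)

Answer: (5, 32, 50, 50)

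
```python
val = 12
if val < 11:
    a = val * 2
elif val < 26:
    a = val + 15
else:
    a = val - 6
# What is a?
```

Trace:
`val = 12` → val = 12
`if val < 11: ...` → val < 11 is False, val < 26 is True → a = 27
So a = 27

Answer: 27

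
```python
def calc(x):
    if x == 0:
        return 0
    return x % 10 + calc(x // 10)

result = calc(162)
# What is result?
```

Sum of digits of 162: 2 + 6 + 1 = 9

Answer: 9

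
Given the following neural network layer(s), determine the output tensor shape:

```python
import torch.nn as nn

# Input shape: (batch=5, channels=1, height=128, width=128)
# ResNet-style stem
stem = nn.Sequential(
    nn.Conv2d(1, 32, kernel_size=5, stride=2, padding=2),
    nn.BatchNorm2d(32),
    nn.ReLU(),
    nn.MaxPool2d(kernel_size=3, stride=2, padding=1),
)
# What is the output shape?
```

Input: (5, 1, 128, 128) -> after Conv2d 5x5 stride=2: (5, 32, 64, 64) -> Output: (5, 32, 32, 32)

Answer: (5, 32, 32, 32)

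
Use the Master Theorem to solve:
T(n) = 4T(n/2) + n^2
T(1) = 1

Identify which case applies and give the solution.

a=4, b=2, f(n)=n^2. log_2(4) = 2. Since c=2 = 2, Case 2 applies: T(n) = Θ(n^log_b(a) · log n) = O(n^2 log n).

Answer: O(n^2 log n) - Case 2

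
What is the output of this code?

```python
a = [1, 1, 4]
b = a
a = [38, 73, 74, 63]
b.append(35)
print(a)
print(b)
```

Key concept: rebinding vs mutation: a is rebound to a new list, b still points at the original.
Step by step:
`a = [1, 1, 4]` → a = [1, 1, 4]
`b = a` → b = [1, 1, 4] (same object as a)
`a = [38, 73, 74, 63]` → a = [38, 73, 74, 63]
`b.append(35)` → b = [1, 1, 4, 35]
`print(a)` → prints [38, 73, 74, 63]
`print(b)` → prints [1, 1, 4, 35]

Answer:
[38, 73, 74, 63]
[1, 1, 4, 35]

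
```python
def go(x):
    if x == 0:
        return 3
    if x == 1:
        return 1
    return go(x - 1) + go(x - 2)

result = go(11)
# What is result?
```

Build up from base cases: go(0)=3, go(1)=1, go(2)=4, go(3)=5, go(4)=9, go(5)=14, go(6)=23, ..., go(11)=254

Answer: 254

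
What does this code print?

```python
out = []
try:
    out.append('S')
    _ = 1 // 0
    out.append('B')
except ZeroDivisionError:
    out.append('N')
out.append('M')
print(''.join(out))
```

Execution trace: 'S' (try body) → 'N' (except ZeroDivisionError) → 'M' (after the try/except). Output: SNM

Answer: SNM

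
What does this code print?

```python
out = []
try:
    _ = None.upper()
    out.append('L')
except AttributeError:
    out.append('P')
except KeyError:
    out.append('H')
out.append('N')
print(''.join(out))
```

Execution trace: 'P' (except AttributeError) → 'N' (after the try/except). Output: PN

Answer: PN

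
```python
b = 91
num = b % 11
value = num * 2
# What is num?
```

Trace:
`b = 91` → b = 91
`num = b % 11` → num = 3
`value = num * 2` → value = 6
So num = 3

Answer: 3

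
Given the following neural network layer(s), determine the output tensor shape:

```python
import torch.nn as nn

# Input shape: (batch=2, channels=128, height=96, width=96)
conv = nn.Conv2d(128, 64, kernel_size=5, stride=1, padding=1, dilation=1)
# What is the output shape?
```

Input: (2, 128, 96, 96) -> Output: (2, 64, 94, 94)

Answer: (2, 64, 94, 94)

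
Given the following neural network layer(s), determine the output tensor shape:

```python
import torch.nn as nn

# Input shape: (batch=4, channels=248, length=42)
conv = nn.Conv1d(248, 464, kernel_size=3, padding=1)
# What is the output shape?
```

Input: (4, 248, 42) -> Output: (4, 464, 42)

Answer: (4, 464, 42)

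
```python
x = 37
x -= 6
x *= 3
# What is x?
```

Trace:
`x = 37` → x = 37
`x -= 6` → x = 31
`x *= 3` → x = 93
So x = 93

Answer: 93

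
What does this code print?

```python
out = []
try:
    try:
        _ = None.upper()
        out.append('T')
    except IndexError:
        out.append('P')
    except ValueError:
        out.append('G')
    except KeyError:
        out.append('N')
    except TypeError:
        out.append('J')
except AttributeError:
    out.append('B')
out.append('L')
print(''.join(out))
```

Execution trace: 'B' (outer except AttributeError) → 'L' (after the try/except). Output: BL

Answer: BL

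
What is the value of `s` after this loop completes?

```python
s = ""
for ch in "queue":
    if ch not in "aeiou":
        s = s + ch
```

Remove vowels from 'queue'
`s` takes the values: "" → "q"

Answer: "q"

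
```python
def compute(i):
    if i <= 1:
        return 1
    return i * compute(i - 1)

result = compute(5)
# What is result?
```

compute(5) = 5 * 4 * 3 * 2 * 1 = 120

Answer: 120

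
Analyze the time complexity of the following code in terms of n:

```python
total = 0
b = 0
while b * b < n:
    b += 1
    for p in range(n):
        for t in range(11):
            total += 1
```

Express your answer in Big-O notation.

Each loop level contributes: √n × n × 1. Multiplying the contributions gives O(n√n).

Answer: O(n√n)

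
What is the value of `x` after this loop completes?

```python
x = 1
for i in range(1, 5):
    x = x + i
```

Start at 1, add 1 through 4
`x` takes the values: 1 → 2 → 4 → 7 → 11

Answer: 11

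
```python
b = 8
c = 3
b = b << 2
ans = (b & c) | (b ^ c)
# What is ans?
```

Trace:
`b = 8` → b = 8
`c = 3` → c = 3
`b = b << 2` → b = 32
`ans = (b & c) | (b ^ c)` → ans = 35
So ans = 35

Answer: 35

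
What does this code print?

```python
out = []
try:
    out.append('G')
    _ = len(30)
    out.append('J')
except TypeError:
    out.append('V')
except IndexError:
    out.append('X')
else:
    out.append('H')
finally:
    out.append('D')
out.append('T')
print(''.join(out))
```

Execution trace: 'G' (try body) → 'V' (except TypeError) → 'D' (finally) → 'T' (after the try/except). Output: GVDT

Answer: GVDT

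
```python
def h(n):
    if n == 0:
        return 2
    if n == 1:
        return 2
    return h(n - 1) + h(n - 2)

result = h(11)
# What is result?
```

Build up from base cases: h(0)=2, h(1)=2, h(2)=4, h(3)=6, h(4)=10, h(5)=16, h(6)=26, ..., h(11)=288

Answer: 288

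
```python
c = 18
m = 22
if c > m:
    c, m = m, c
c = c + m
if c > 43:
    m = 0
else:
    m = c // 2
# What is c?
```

Trace:
`c = 18` → c = 18
`m = 22` → m = 22
`if c > m: ...` → c > m is False → no variable changes
`c = c + m` → c = 40
`if c > 43: ...` → c > 43 is False, take else branch → m = 20
So c = 40

Answer: 40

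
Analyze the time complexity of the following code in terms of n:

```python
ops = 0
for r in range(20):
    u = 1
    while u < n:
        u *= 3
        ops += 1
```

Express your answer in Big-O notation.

Each loop level contributes: 1 × log n. Multiplying the contributions gives O(log n).

Answer: O(log n)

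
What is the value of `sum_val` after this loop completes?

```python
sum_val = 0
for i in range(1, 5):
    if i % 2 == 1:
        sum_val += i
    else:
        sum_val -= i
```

Add odd, subtract even
`sum_val` takes the values: 0 → 1 → -1 → 2 → -2

Answer: -2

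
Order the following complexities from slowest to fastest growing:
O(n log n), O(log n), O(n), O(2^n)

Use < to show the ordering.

Ordered by growth rate: O(log n) < O(n) < O(n log n) < O(2^n)

Answer: O(log n) < O(n) < O(n log n) < O(2^n)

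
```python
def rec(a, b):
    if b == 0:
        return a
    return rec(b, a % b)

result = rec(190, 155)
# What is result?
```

rec(190, 155) -> rec(155, 35) -> rec(35, 15) -> rec(15, 5) -> rec(5, 0) -> 5

Answer: 5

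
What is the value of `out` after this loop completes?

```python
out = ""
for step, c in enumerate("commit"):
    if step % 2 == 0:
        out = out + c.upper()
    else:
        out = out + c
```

Uppercase even positions in 'commit'
`out` takes the values: "" → "C" → "Co" → "CoM" → "CoMm" → "CoMmI" → "CoMmIt"

Answer: "CoMmIt"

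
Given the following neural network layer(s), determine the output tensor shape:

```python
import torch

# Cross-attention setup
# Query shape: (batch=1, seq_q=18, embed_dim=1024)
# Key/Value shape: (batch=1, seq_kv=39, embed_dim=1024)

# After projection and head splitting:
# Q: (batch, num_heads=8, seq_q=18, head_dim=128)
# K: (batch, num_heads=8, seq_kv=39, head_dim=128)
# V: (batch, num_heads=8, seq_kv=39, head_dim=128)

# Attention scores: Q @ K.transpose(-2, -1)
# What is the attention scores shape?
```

Input: (1, 18, 1024) -> Output: (1, 8, 18, 39)

Answer: (1, 8, 18, 39)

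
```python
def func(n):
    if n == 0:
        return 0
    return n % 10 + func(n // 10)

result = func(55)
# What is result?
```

Sum of digits of 55: 5 + 5 = 10

Answer: 10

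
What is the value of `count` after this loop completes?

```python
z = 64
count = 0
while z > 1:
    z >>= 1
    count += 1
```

Count right shifts until 1
`count` takes the values: 0 → 1 → 2 → 3 → 4 → 5 → 6

Answer: 6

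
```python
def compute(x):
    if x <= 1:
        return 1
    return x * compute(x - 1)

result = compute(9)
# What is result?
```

compute(9) = 9 * 8 * 7 * 6 * 5 * 4 * 3 * 2 * 1 = 362880

Answer: 362880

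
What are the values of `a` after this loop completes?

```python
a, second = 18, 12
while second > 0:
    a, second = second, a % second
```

GCD of 18 and 12
`a` takes the values: 18 → 12 → 6

Answer: 6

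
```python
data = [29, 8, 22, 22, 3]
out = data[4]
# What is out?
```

Trace:
`data = [29, 8, 22, 22, 3]` → data = [29, 8, 22, 22, 3]
`out = data[4]` → out = 3
So out = 3

Answer: 3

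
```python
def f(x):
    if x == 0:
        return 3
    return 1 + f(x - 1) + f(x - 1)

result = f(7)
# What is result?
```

f(x) = 1 + 2·f(x-1), f(0)=3. Closed form: (3+1)·2^7 - 1 = 511.

Answer: 511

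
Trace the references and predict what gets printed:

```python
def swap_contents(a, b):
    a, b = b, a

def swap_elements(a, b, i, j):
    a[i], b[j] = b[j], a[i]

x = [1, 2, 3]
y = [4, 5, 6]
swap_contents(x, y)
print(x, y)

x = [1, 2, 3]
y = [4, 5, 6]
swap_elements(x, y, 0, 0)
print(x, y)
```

Key concept: parameter rebinding vs mutation.
Step by step:
`x = [1, 2, 3]` → x = [1, 2, 3]
`y = [4, 5, 6]` → y = [4, 5, 6]
`swap_contents(x, y)` → no visible change to tracked variables
`print(x, y)` → prints [1, 2, 3] [4, 5, 6]
`x = [1, 2, 3]` → x = [1, 2, 3]
`y = [4, 5, 6]` → y = [4, 5, 6]
`swap_elements(x, y, 0, 0)` → x = [4, 2, 3]; y = [1, 5, 6]
`print(x, y)` → prints [4, 2, 3] [1, 5, 6]

Answer:
[1, 2, 3] [4, 5, 6]
[4, 2, 3] [1, 5, 6]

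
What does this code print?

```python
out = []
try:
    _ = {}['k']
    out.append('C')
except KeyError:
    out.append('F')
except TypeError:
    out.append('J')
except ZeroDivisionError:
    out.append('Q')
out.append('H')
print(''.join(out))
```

Execution trace: 'F' (except KeyError) → 'H' (after the try/except). Output: FH

Answer: FH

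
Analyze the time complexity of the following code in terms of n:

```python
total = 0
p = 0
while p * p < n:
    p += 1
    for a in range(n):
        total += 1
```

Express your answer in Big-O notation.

Each loop level contributes: √n × n. Multiplying the contributions gives O(n√n).

Answer: O(n√n)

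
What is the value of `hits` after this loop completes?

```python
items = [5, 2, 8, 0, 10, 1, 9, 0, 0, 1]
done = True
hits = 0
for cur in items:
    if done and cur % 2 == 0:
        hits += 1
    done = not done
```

Count even values at even positions
`hits` takes the values: 0 → 1 → 2 → 3

Answer: 3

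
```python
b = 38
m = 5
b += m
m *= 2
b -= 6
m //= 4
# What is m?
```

Trace:
`b = 38` → b = 38
`m = 5` → m = 5
`b += m` → b = 43
`m *= 2` → m = 10
`b -= 6` → b = 37
`m //= 4` → m = 2
So m = 2

Answer: 2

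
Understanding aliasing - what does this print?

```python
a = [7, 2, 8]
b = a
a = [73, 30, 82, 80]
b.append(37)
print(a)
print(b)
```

Key concept: rebinding vs mutation: a is rebound to a new list, b still points at the original.
Step by step:
`a = [7, 2, 8]` → a = [7, 2, 8]
`b = a` → b = [7, 2, 8] (same object as a)
`a = [73, 30, 82, 80]` → a = [73, 30, 82, 80]
`b.append(37)` → b = [7, 2, 8, 37]
`print(a)` → prints [73, 30, 82, 80]
`print(b)` → prints [7, 2, 8, 37]

Answer:
[73, 30, 82, 80]
[7, 2, 8, 37]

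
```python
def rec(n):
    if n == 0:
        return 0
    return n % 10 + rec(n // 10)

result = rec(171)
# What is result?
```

Sum of digits of 171: 1 + 7 + 1 = 9

Answer: 9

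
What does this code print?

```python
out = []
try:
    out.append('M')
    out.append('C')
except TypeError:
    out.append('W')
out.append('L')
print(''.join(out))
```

Execution trace: 'M' (try body) → 'C' (try body, no exception) → 'L' (after the try/except). Output: MCL

Answer: MCL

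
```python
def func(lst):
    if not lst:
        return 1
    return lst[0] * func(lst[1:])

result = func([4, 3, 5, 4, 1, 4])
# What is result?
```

Product over [4, 3, 5, 4, 1, 4] = 4 * 3 * 5 * 4 * 1 * 4 = 960

Answer: 960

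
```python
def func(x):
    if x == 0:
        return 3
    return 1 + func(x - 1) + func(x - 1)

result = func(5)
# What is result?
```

func(x) = 1 + 2·func(x-1), func(0)=3. Closed form: (3+1)·2^5 - 1 = 127.

Answer: 127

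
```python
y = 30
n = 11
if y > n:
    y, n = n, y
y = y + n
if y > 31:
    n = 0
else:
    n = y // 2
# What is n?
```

Trace:
`y = 30` → y = 30
`n = 11` → n = 11
`if y > n: ...` → y > n is True → y = 11; n = 30
`y = y + n` → y = 41
`if y > 31: ...` → y > 31 is True → n = 0
So n = 0

Answer: 0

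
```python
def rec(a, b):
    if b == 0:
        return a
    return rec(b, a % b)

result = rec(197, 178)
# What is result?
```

rec(197, 178) -> rec(178, 19) -> rec(19, 7) -> rec(7, 5) -> rec(5, 2) -> rec(2, 1) -> rec(1, 0) -> 1

Answer: 1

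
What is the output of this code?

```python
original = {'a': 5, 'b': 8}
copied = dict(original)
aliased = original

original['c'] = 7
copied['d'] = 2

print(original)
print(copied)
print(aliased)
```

Key concept: dict() creates copy, assignment creates alias.
Step by step:
`original = {'a': 5, 'b': 8}` → original = {'a': 5, 'b': 8}
`copied = dict(original)` → copied = {'a': 5, 'b': 8}
`aliased = original` → aliased = {'a': 5, 'b': 8} (same object as original)
`original['c'] = 7` → original = {'a': 5, 'b': 8, 'c': 7} (same object as aliased); aliased = {'a': 5, 'b': 8, 'c': 7} (same object as original)
`copied['d'] = 2` → copied = {'a': 5, 'b': 8, 'd': 2}
`print(original)` → prints {'a': 5, 'b': 8, 'c': 7}
`print(copied)` → prints {'a': 5, 'b': 8, 'd': 2}
`print(aliased)` → prints {'a': 5, 'b': 8, 'c': 7}

Answer:
{'a': 5, 'b': 8, 'c': 7}
{'a': 5, 'b': 8, 'd': 2}
{'a': 5, 'b': 8, 'c': 7}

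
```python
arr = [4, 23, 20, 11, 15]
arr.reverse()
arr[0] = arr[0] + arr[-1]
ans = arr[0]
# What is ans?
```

Trace:
`arr = [4, 23, 20, 11, 15]` → arr = [4, 23, 20, 11, 15]
`arr.reverse()` → arr = [15, 11, 20, 23, 4]
`arr[0] = arr[0] + arr[-1]` → arr = [19, 11, 20, 23, 4]
`ans = arr[0]` → ans = 19
So ans = 19

Answer: 19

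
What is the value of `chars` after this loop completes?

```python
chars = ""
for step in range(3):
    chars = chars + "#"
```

Repeat '#' 3 times
`chars` takes the values: "" → "#" → "##" → "###"

Answer: "###"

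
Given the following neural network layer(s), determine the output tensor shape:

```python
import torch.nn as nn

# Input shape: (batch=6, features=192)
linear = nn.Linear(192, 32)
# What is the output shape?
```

Input: (6, 192) -> Output: (6, 32)

Answer: (6, 32)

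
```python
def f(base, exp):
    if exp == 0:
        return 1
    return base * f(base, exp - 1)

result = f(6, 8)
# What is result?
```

f(6, 8) = 6 * 6 * 6 * 6 * 6 * 6 * 6 * 6 = 1679616

Answer: 1679616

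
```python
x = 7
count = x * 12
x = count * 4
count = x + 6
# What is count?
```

Trace:
`x = 7` → x = 7
`count = x * 12` → count = 84
`x = count * 4` → x = 336
`count = x + 6` → count = 342
So count = 342

Answer: 342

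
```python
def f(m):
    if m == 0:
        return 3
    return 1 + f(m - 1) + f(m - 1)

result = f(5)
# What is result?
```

f(m) = 1 + 2·f(m-1), f(0)=3. Closed form: (3+1)·2^5 - 1 = 127.

Answer: 127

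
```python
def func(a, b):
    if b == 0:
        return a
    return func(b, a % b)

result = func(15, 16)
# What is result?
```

func(15, 16) -> func(16, 15) -> func(15, 1) -> func(1, 0) -> 1

Answer: 1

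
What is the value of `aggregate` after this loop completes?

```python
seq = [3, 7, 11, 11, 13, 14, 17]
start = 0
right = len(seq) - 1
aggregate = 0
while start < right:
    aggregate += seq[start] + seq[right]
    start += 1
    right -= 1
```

Sum of pairs from ends
`aggregate` takes the values: 0 → 20 → 41 → 65

Answer: 65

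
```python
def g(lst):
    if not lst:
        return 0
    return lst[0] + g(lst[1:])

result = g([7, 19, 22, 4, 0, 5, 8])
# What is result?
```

7 + 19 + 22 + 4 + 0 + 5 + 8 + 0 = 65

Answer: 65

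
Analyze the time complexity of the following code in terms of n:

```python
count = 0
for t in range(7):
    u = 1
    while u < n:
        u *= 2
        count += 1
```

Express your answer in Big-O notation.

Each loop level contributes: 1 × log n. Multiplying the contributions gives O(log n).

Answer: O(log n)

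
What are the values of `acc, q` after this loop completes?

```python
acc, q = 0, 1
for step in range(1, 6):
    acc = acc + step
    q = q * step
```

Sum and factorial of 1 to 5
`acc, q` takes the values: (0, 1) → (1, 1) → (3, 1) → (3, 2) → (6, 2) → (6, 6) → (10, 6) → (10, 24) → (15, 24) → (15, 120)

Answer: 15, 120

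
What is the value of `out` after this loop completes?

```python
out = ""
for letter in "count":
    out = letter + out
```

Reverse 'count'
`out` takes the values: "" → "c" → "oc" → "uoc" → "nuoc" → "tnuoc"

Answer: "tnuoc"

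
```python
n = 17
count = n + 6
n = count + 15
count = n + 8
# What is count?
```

Trace:
`n = 17` → n = 17
`count = n + 6` → count = 23
`n = count + 15` → n = 38
`count = n + 8` → count = 46
So count = 46

Answer: 46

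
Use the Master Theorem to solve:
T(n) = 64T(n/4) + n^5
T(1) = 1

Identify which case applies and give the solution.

a=64, b=4, f(n)=n^5. log_4(64) = 3. Since c=5 > 3 and the regularity condition holds (64(n/4)^5 = (64/4^5)n^5 with 64/4^5 < 1), Case 3 applies: T(n) = Θ(f(n)) = O(n^5).

Answer: O(n^5) - Case 3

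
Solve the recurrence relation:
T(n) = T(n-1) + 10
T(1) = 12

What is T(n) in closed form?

Unrolling: T(n) = T(1) + 10·(n-1) = 12 + 10(n-1) = 10n + 2.

Answer: T(n) = 10n + 2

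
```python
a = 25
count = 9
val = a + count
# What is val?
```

Trace:
`a = 25` → a = 25
`count = 9` → count = 9
`val = a + count` → val = 34
So val = 34

Answer: 34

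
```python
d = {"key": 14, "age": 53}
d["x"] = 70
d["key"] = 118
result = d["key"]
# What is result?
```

Trace:
`d = {"key": 14, "age": 53}` → d = {'key': 14, 'age': 53}
`d["x"] = 70` → d = {'key': 14, 'age': 53, 'x': 70}
`d["key"] = 118` → d = {'key': 118, 'age': 53, 'x': 70}
`result = d["key"]` → result = 118
So result = 118

Answer: 118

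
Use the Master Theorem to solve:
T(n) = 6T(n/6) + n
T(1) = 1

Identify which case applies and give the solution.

a=6, b=6, f(n)=n. log_6(6) = 1. Since c=1 = 1, Case 2 applies: T(n) = Θ(n^log_b(a) · log n) = O(n log n).

Answer: O(n log n) - Case 2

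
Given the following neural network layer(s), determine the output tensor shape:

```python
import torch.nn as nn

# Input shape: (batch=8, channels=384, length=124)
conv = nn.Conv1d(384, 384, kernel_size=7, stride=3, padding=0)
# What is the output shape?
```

Input: (8, 384, 124) -> Output: (8, 384, 40)

Answer: (8, 384, 40)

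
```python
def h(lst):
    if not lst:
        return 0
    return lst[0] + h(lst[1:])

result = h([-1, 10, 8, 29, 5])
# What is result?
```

(-1) + 10 + 8 + 29 + 5 + 0 = 51

Answer: 51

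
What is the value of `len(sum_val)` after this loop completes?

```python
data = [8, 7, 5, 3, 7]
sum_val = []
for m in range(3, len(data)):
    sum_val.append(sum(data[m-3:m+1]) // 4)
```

Number of 4-element averages
`sum_val` takes the values: [] → [5] → [5, 5]
So `len(sum_val)` = 2

Answer: 2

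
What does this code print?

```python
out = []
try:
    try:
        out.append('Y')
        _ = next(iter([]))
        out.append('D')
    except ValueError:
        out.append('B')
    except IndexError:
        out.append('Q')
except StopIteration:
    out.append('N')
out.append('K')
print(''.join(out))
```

Execution trace: 'Y' (try body) → 'N' (outer except StopIteration) → 'K' (after the try/except). Output: YNK

Answer: YNK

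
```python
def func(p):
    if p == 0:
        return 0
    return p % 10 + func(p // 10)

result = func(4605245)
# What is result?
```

Sum of digits of 4605245: 5 + 4 + 2 + 5 + 0 + 6 + 4 = 26

Answer: 26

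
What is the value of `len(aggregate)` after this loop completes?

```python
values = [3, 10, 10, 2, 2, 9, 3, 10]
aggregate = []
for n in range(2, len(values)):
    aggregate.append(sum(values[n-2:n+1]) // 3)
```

Number of 3-element averages
`aggregate` takes the values: [] → [7] → [7, 7] → [7, 7, 4] → [7, 7, 4, 4] → [7, 7, 4, 4, 4] → [7, 7, 4, 4, 4, 7]
So `len(aggregate)` = 6

Answer: 6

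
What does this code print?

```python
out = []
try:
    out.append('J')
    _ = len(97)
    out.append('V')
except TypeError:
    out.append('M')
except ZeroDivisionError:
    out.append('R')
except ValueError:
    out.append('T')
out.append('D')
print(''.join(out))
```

Execution trace: 'J' (try body) → 'M' (except TypeError) → 'D' (after the try/except). Output: JMD

Answer: JMD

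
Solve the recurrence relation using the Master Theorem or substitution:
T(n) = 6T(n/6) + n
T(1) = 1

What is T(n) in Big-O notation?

By Master Theorem: a=6, b=6, f(n)=n. Since log_6(6) = 1 and f(n) = Θ(n^1), Case 2 applies. T(n) = O(n log n).

Answer: O(n log n)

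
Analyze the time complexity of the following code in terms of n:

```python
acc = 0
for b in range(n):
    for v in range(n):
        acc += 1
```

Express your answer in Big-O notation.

Each loop level contributes: n × n. Multiplying the contributions gives O(n^2).

Answer: O(n^2)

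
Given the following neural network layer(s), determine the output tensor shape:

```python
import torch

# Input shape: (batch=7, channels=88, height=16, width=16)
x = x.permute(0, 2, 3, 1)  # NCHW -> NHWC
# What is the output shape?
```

Input: (7, 88, 16, 16) -> Output: (7, 16, 16, 88)

Answer: (7, 16, 16, 88)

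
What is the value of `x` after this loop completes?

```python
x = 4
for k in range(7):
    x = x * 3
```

Multiply by 3, 7 times: 4 * 3^7 = 8748
`x` takes the values: 4 → 12 → 36 → 108 → 324 → 972 → 2916 → 8748

Answer: 8748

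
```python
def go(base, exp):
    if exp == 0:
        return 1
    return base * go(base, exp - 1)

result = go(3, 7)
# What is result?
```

go(3, 7) = 3 * 3 * 3 * 3 * 3 * 3 * 3 = 2187

Answer: 2187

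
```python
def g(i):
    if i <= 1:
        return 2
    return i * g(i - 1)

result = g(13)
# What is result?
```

g(13) = 13 * 12 * 11 * 10 * 9 * 8 * 7 * 6 * 5 * 4 * 3 * 2 * 2 = 12454041600

Answer: 12454041600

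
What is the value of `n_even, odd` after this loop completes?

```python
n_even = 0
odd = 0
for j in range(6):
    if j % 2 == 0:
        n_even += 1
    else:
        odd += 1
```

Count evens and odds in range(6)
`n_even, odd` takes the values: (0, 0) → (1, 0) → (1, 1) → (2, 1) → (2, 2) → (3, 2) → (3, 3)

Answer: 3, 3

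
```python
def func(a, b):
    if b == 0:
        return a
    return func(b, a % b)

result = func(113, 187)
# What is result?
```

func(113, 187) -> func(187, 113) -> func(113, 74) -> func(74, 39) -> func(39, 35) -> func(35, 4) -> func(4, 3) -> func(3, 1) -> func(1, 0) -> 1

Answer: 1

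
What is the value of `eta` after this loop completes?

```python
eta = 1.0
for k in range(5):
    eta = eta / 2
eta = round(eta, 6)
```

Halving LR 5 times: 1 / 2^5
`eta` takes the values: 1.0 → 0.5 → 0.25 → 0.125 → 0.0625 → 0.03125

Answer: 0.03125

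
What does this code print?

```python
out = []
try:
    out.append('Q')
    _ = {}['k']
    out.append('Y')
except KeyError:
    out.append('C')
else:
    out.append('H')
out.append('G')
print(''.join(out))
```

Execution trace: 'Q' (try body) → 'C' (except KeyError) → 'G' (after the try/except). Output: QCG

Answer: QCG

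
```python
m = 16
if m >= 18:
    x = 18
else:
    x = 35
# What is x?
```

Trace:
`m = 16` → m = 16
`if m >= 18: ...` → m >= 18 is False, take else branch → x = 35
So x = 35

Answer: 35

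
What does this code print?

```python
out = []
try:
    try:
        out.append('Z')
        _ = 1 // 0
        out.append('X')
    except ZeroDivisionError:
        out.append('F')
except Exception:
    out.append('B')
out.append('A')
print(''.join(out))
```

Execution trace: 'Z' (inner try body) → 'F' (inner except ZeroDivisionError) → 'A' (after the try/except). Output: ZFA

Answer: ZFA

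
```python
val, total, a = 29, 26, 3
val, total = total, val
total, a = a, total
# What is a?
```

Trace:
`val, total, a = 29, 26, 3` → val = 29; total = 26; a = 3
`val, total = total, val` → val = 26; total = 29
`total, a = a, total` → total = 3; a = 29
So a = 29

Answer: 29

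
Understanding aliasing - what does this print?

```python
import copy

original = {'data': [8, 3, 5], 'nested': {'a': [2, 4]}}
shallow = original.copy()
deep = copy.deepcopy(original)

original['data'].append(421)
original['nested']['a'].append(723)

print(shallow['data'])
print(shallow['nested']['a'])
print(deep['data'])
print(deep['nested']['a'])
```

Key concept: comparing shallow vs deep copy.
Step by step:
`original = {'data': [8, 3, 5], 'nested': {'a': [2, 4]}}` → original = {'data': [8, 3, 5], 'nested': {'a': [2, 4]}}
`shallow = original.copy()` → shallow = {'data': [8, 3, 5], 'nested': {'a': [2, 4]}}
`deep = copy.deepcopy(original)` → deep = {'data': [8, 3, 5], 'nested': {'a': [2, 4]}}
`original['data'].append(421)` → original = {'data': [8, 3, 5, 421], 'nested': {'a': [2, 4]}}; shallow = {'data': [8, 3, 5, 421], 'nested': {'a': [2, 4]}}
`original['nested']['a'].append(723)` → original = {'data': [8, 3, 5, 421], 'nested': {'a': [2, 4, 723]}}; shallow = {'data': [8, 3, 5, 421], 'nested': {'a': [2, 4, 723]}}
`print(shallow['data'])` → prints [8, 3, 5, 421]
`print(shallow['nested']['a'])` → prints [2, 4, 723]
`print(deep['data'])` → prints [8, 3, 5]
`print(deep['nested']['a'])` → prints [2, 4]

Answer:
[8, 3, 5, 421]
[2, 4, 723]
[8, 3, 5]
[2, 4]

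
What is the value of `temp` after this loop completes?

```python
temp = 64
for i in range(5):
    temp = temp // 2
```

Halve 5 times: 64 // 2^5 = 2
`temp` takes the values: 64 → 32 → 16 → 8 → 4 → 2

Answer: 2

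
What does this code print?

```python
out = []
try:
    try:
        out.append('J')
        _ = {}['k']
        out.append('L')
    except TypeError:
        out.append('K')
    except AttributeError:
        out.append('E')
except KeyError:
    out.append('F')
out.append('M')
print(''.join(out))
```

Execution trace: 'J' (try body) → 'F' (outer except KeyError) → 'M' (after the try/except). Output: JFM

Answer: JFM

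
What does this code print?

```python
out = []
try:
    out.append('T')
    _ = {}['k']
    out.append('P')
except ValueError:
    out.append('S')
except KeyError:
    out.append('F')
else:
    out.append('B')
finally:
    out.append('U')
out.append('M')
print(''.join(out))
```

Execution trace: 'T' (try body) → 'F' (except KeyError) → 'U' (finally) → 'M' (after the try/except). Output: TFUM

Answer: TFUM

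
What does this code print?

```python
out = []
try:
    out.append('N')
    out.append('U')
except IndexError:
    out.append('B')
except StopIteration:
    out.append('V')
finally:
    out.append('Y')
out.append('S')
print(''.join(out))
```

Execution trace: 'N' (try body) → 'U' (try body, no exception) → 'Y' (finally) → 'S' (after the try/except). Output: NUYS

Answer: NUYS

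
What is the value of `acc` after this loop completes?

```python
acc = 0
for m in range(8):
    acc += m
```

Sum of 0 to 7 = 28
`acc` takes the values: 0 → 1 → 3 → 6 → 10 → 15 → 21 → 28

Answer: 28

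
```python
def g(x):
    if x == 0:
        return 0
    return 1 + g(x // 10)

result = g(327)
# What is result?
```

Count of digits of 327: 3

Answer: 3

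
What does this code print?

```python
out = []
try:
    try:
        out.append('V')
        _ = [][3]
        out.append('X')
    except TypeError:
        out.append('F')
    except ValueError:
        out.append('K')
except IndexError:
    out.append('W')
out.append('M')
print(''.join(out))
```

Execution trace: 'V' (try body) → 'W' (outer except IndexError) → 'M' (after the try/except). Output: VWM

Answer: VWM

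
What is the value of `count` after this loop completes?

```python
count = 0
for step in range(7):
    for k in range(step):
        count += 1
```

Triangle number: 0+1+2+...+6
`count` takes the values: 0 → 1 → 2 → 3 → 4 → 5 → 6 → 7 → 8 → 9 → 10 → 11 → 12 → 13 → 14 → 15 → 16 → 17 → 18 → 19 → 20 → 21

Answer: 21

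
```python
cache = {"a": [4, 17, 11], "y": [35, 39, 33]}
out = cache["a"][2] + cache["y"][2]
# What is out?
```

Trace:
`cache = {"a": [4, 17, 11], "y": [35, 39, 33]}` → cache = {'a': [4, 17, 11], 'y': [35, 39, 33]}
`out = cache["a"][2] + cache["y"][2]` → out = 44
So out = 44

Answer: 44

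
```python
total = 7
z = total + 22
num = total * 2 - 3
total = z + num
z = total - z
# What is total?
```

Trace:
`total = 7` → total = 7
`z = total + 22` → z = 29
`num = total * 2 - 3` → num = 11
`total = z + num` → total = 40
`z = total - z` → z = 11
So total = 40

Answer: 40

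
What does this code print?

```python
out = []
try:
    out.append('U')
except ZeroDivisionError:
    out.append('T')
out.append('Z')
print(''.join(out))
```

Execution trace: 'U' (try body, no exception) → 'Z' (after the try/except). Output: UZ

Answer: UZ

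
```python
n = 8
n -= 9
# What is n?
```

Trace:
`n = 8` → n = 8
`n -= 9` → n = -1
So n = -1

Answer: -1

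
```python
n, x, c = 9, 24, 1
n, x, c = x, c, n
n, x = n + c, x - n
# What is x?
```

Trace:
`n, x, c = 9, 24, 1` → n = 9; x = 24; c = 1
`n, x, c = x, c, n` → n = 24; x = 1; c = 9
`n, x = n + c, x - n` → n = 33; x = -23
So x = -23

Answer: -23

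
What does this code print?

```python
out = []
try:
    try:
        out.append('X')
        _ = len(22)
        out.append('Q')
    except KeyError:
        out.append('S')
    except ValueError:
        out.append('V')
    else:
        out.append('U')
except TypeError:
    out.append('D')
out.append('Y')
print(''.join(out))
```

Execution trace: 'X' (try body) → 'D' (outer except TypeError) → 'Y' (after the try/except). Output: XDY

Answer: XDY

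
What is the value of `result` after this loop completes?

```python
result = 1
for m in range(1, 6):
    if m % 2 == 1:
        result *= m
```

Product of odd numbers 1 to 5
`result` takes the values: 1 → 3 → 15

Answer: 15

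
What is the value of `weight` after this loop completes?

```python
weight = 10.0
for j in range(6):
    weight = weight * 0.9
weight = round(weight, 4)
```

Exponential decay: 10.0 * 0.9^6
`weight` takes the values: 10.0 → 9.0 → 8.1 → 7.29 → 6.561 → 5.9049 → 5.31441 → 5.3144

Answer: 5.3144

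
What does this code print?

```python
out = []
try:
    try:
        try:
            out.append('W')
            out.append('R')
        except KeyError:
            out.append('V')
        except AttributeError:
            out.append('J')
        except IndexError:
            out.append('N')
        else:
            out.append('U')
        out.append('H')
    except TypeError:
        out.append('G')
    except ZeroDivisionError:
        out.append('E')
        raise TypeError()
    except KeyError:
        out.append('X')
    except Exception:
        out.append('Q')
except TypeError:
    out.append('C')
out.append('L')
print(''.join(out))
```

Execution trace: 'W' (inner try body) → 'R' (inner try body, no exception) → 'U' (inner else) → 'H' (try body, no exception) → 'L' (after the try/except). Output: WRUHL

Answer: WRUHL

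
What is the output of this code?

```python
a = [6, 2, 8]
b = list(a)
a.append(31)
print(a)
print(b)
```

Key concept: list() constructor creates copy.
Step by step:
`a = [6, 2, 8]` → a = [6, 2, 8]
`b = list(a)` → b = [6, 2, 8]
`a.append(31)` → a = [6, 2, 8, 31]
`print(a)` → prints [6, 2, 8, 31]
`print(b)` → prints [6, 2, 8]

Answer:
[6, 2, 8, 31]
[6, 2, 8]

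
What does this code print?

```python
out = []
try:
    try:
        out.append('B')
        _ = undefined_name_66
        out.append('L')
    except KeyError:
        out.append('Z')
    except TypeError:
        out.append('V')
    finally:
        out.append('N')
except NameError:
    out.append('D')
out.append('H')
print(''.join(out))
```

Execution trace: 'B' (try body) → 'N' (finally) → 'D' (outer except NameError) → 'H' (after the try/except). Output: BNDH

Answer: BNDH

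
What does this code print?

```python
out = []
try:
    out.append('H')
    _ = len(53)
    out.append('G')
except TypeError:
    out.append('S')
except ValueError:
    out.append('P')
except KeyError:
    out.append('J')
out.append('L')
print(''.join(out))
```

Execution trace: 'H' (try body) → 'S' (except TypeError) → 'L' (after the try/except). Output: HSL

Answer: HSL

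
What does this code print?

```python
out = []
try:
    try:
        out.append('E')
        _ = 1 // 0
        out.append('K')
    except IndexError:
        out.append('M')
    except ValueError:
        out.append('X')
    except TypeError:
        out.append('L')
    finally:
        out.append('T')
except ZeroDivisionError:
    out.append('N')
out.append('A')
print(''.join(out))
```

Execution trace: 'E' (try body) → 'T' (finally) → 'N' (outer except ZeroDivisionError) → 'A' (after the try/except). Output: ETNA

Answer: ETNA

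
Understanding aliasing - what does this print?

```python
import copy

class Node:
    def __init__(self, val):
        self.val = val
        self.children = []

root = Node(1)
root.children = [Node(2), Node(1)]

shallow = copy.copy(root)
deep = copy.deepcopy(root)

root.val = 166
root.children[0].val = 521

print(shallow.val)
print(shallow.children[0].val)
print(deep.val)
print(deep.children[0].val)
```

Key concept: deep copy with custom objects.
Step by step:
`root = Node(1)` → root = Node(val=1, children=[])
`root.children = [Node(2), Node(1)]` → root = Node(val=1, children=[Node(val=2, children=[]), Node(val=1, children=[])])
`shallow = copy.copy(root)` → shallow = Node(val=1, children=[Node(val=2, children=[]), Node(val=1, children=[])])
`deep = copy.deepcopy(root)` → deep = Node(val=1, children=[Node(val=2, children=[]), Node(val=1, children=[])])
`root.val = 166` → root = Node(val=166, children=[Node(val=2, children=[]), Node(val=1, children=[])])
`root.children[0].val = 521` → root = Node(val=166, children=[Node(val=521, children=[]), Node(val=1, children=[])]); shallow = Node(val=1, children=[Node(val=521, children=[]), Node(val=1, children=[])])
`print(shallow.val)` → prints 1
`print(shallow.children[0].val)` → prints 521
`print(deep.val)` → prints 1
`print(deep.children[0].val)` → prints 2

Answer:
1
521
1
2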